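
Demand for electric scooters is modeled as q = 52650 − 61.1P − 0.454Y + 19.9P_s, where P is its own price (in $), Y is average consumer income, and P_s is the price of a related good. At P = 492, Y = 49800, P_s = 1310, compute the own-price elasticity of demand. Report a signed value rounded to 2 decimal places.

At the given values, q = 52650 − 61.1(492) − 0.454(49800) + 19.9(1310) = 26048.6.
∂q/∂P = −61.1.
E = (-61.1) × (492/26048.6) = -1.1540…

-1.15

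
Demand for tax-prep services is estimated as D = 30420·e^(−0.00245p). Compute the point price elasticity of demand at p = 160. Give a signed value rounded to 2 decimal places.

-0.39

dD/dp = −0.00245·D = -50.3596. At p = 160, D = 20554.9.
Ed = (dD/dp)·(p/D) = (-50.3596) × (160/20554.9) = -0.392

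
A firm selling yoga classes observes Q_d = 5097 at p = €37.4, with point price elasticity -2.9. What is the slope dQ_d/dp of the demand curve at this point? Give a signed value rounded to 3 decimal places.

Ed = (dQ_d/dp)·(p/Q_d) ⇒ dQ_d/dp = Ed·Q_d/p = (-2.9)·5097/37.4 = -395.22192…

-395.222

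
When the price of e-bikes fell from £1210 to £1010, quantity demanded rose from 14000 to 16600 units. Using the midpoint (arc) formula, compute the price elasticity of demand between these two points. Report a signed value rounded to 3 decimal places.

%ΔQ = (16600 − 14000) / [(14000 + 16600)/2] = 2600/15300 = 0.169934…
%ΔP = (1010 − 1210) / [(1210 + 1010)/2] = -200/1110 = -0.180180…
Arc Ed = %ΔQ / %ΔP = (2600/15300) / (-200/1110) = -0.94313…

-0.943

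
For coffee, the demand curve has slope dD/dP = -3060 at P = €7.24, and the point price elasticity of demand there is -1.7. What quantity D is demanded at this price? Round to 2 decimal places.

Ed = (dD/dP)·(P/D) ⇒ D = (dD/dP)·P/Ed = (-3060)·7.24/(-1.7) = 13032

13032.00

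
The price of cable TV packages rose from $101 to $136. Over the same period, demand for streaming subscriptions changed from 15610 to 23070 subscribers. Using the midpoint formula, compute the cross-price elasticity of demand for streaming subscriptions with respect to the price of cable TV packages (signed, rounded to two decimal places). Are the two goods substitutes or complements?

%ΔQ_{streaming subscriptions} = (23070 − 15610)/avg = 7460/19340 = 0.385729…
%ΔP_{cable TV packages} = (136 − 101)/avg = 35/118.5 = 0.295358…
E_cross = (7460/19340) / (35/118.5) = 1.3059…
E_cross > 0 ⇒ the goods are substitutes.

1.31; substitutes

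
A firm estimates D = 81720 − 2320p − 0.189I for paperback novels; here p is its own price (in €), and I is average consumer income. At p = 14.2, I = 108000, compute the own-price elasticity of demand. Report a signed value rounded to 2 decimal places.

-1.16

At the given values, D = 81720 − 2320(14.2) − 0.189(108000) = 28364.
∂D/∂p = −2320.
E = (-2320) × (14.2/28364) = -1.1614…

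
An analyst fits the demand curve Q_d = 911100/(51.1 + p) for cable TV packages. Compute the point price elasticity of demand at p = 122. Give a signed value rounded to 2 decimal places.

dQ_d/dp = −911100/(51.1 + p)² = -30.4069. At p = 122, Q_d = 5263.43.
Ed = (dQ_d/dp)·(p/Q_d) = (-30.4069) × (122/5263.43) = -0.7047…

-0.70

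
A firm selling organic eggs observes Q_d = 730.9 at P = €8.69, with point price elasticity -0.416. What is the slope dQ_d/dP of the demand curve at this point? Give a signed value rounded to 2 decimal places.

-34.99

Ed = (dQ_d/dP)·(P/Q_d) ⇒ dQ_d/dP = Ed·Q_d/P = (-0.416)·730.9/8.69 = -34.9889…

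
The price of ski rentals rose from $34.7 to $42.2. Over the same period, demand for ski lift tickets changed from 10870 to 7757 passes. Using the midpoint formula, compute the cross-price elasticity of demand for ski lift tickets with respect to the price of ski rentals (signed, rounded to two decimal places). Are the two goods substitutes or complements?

-1.71; complements

%ΔQ_{ski lift tickets} = (7757 − 10870)/avg = -3113/9313.5 = -0.334245…
%ΔP_{ski rentals} = (42.2 − 34.7)/avg = 7.5/38.45 = 0.195058…
E_cross = (-3113/9313.5) / (7.5/38.45) = -1.7135…
E_cross < 0 ⇒ the goods are complements.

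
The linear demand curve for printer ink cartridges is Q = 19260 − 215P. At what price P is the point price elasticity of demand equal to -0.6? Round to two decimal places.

Ed = −215P/(19260 − 215P). Set this equal to -0.6:
215P = 0.6·(19260 − 215P) ⇒ 215P(1 + 0.6) = 0.6·19260
P = 0.6·19260 / (215·1.6) = 33.5930…

33.59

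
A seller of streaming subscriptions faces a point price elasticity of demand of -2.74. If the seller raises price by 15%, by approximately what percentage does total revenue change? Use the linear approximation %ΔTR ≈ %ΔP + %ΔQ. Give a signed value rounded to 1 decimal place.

%ΔQ ≈ Ed × %ΔP = (-2.74) × (+15%) = -41.1000%
%ΔTR ≈ %ΔP + %ΔQ = (+15%) + (-41.1000%) = -26.1000%

-26.1%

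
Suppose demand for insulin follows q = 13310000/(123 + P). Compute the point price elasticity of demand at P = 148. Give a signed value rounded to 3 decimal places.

dq/dP = −13310000/(123 + P)² = -181.234. At P = 148, q = 49114.4.
Ed = (dq/dP)·(P/q) = (-181.234) × (148/49114.4) = -0.54612…

-0.546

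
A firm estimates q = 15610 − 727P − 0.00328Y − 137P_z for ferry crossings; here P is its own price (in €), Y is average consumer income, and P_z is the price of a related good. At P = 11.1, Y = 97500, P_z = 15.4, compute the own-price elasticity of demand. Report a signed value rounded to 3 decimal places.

-1.579

At the given values, q = 15610 − 727(11.1) − 0.00328(97500) − 137(15.4) = 5110.7.
∂q/∂P = −727.
E = (-727) × (11.1/5110.7) = -1.57898…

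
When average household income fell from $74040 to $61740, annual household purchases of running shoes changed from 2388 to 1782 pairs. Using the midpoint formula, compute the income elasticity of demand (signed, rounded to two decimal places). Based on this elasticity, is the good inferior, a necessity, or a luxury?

%ΔQ = (1782 − 2388)/[( 2388 + 1782)/2] = -606/2085 = -0.290647…
%ΔIncome = (61740 − 74040)/[( 74040 + 61740)/2] = -12300/67890 = -0.181175…
E_income = (-606/2085) / (-12300/67890) = 1.6042…
E_income > 1 ⇒ normal good, luxury.

1.60; luxury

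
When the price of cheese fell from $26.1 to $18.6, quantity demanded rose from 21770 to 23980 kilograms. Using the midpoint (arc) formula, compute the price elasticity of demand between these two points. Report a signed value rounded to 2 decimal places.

-0.29

%ΔQ = (23980 − 21770) / [(21770 + 23980)/2] = 2210/22875 = 0.096612…
%ΔP = (18.6 − 26.1) / [(26.1 + 18.6)/2] = -7.5/22.35 = -0.335570…
Arc Ed = %ΔQ / %ΔP = (2210/22875) / (-7.5/22.35) = -0.2879…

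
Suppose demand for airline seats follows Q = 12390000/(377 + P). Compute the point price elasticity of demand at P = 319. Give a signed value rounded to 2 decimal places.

dQ/dP = −12390000/(377 + P)² = -25.5772. At P = 319, Q = 17801.7.
Ed = (dQ/dP)·(P/Q) = (-25.5772) × (319/17801.7) = -0.4583…

-0.46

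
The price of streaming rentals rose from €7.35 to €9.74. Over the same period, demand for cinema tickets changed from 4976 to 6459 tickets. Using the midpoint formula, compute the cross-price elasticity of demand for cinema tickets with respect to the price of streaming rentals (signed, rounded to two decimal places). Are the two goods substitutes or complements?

%ΔQ_{cinema tickets} = (6459 − 4976)/avg = 1483/5717.5 = 0.259379…
%ΔP_{streaming rentals} = (9.74 − 7.35)/avg = 2.39/8.545 = 0.279695…
E_cross = (1483/5717.5) / (2.39/8.545) = 0.9273…
E_cross > 0 ⇒ the goods are substitutes.

0.93; substitutes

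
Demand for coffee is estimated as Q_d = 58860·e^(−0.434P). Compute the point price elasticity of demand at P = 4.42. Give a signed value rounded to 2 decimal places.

dQ_d/dP = −0.434·Q_d = -3751.56. At P = 4.42, Q_d = 8644.14.
Ed = (dQ_d/dP)·(P/Q_d) = (-3751.56) × (4.42/8644.14) = -1.9182…

-1.92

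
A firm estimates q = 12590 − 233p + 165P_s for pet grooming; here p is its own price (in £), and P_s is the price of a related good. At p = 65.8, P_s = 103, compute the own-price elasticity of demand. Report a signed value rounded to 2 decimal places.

-1.08

At the given values, q = 12590 − 233(65.8) + 165(103) = 14253.6.
∂q/∂p = −233.
E = (-233) × (65.8/14253.6) = -1.0756…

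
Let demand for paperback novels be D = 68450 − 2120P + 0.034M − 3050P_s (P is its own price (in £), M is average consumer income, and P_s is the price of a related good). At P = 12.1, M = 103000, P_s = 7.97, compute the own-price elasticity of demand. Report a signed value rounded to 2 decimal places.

-1.17

At the given values, D = 68450 − 2120(12.1) + 0.034(103000) − 3050(7.97) = 21991.5.
∂D/∂P = −2120.
E = (-2120) × (12.1/21991.5) = -1.1664…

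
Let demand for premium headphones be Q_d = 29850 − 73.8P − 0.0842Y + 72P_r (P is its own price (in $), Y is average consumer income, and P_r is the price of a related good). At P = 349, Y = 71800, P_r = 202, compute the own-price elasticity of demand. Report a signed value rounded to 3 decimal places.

-2.045

At the given values, Q_d = 29850 − 73.8(349) − 0.0842(71800) + 72(202) = 12592.24.
∂Q_d/∂P = −73.8.
E = (-73.8) × (349/12592.24) = -2.04540…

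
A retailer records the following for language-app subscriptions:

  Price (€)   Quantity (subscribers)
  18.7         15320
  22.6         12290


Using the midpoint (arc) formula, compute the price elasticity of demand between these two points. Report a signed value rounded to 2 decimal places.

%ΔQ = (12290 − 15320) / [(15320 + 12290)/2] = -3030/13805 = -0.219485…
%ΔP = (22.6 − 18.7) / [(18.7 + 22.6)/2] = 3.9/20.65 = 0.188861…
Arc Ed = %ΔQ / %ΔP = (-3030/13805) / (3.9/20.65) = -1.1621…

-1.16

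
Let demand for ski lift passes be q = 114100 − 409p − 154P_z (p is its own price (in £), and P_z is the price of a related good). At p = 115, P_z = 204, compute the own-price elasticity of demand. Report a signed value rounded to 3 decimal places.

-1.319

At the given values, q = 114100 − 409(115) − 154(204) = 35649.
∂q/∂p = −409.
E = (-409) × (115/35649) = -1.31939…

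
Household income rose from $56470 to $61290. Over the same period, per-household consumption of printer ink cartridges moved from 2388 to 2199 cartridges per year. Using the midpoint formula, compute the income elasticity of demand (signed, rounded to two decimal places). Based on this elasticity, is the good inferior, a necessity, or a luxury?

%ΔQ = (2199 − 2388)/[( 2388 + 2199)/2] = -189/2293.5 = -0.082406…
%ΔIncome = (61290 − 56470)/[( 56470 + 61290)/2] = 4820/58880 = 0.081861…
E_income = (-189/2293.5) / (4820/58880) = -1.0066…
E_income < 0 ⇒ inferior good.

-1.01; inferior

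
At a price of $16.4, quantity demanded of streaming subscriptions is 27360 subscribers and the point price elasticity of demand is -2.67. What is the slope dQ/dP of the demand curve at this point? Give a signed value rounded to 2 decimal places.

Ed = (dQ/dP)·(P/Q) ⇒ dQ/dP = Ed·Q/P = (-2.67)·27360/16.4 = -4454.3414…

-4454.34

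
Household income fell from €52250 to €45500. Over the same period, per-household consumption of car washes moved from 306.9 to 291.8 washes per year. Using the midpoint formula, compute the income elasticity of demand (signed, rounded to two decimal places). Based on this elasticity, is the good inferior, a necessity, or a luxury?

0.37; necessity

%ΔQ = (291.8 − 306.9)/[( 306.9 + 291.8)/2] = -15.1/299.35 = -0.050442…
%ΔIncome = (45500 − 52250)/[( 52250 + 45500)/2] = -6750/48875 = -0.138107…
E_income = (-15.1/299.35) / (-6750/48875) = 0.3652…
0 < E_income < 1 ⇒ normal good, necessity.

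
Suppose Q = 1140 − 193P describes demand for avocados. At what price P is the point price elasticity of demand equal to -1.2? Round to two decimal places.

3.22

Ed = −193P/(1140 − 193P). Set this equal to -1.2:
193P = 1.2·(1140 − 193P) ⇒ 193P(1 + 1.2) = 1.2·1140
P = 1.2·1140 / (193·2.2) = 3.2218…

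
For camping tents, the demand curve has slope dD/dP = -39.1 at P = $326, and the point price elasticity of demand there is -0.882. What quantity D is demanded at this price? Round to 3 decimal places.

14451.927

Ed = (dD/dP)·(P/D) ⇒ D = (dD/dP)·P/Ed = (-39.1)·326/(-0.882) = 14451.92743…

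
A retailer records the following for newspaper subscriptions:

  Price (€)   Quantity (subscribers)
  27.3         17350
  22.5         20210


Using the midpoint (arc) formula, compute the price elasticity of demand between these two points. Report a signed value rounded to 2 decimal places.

-0.79

%ΔQ = (20210 − 17350) / [(17350 + 20210)/2] = 2860/18780 = 0.152289…
%ΔP = (22.5 − 27.3) / [(27.3 + 22.5)/2] = -4.8/24.9 = -0.192771…
Arc Ed = %ΔQ / %ΔP = (2860/18780) / (-4.8/24.9) = -0.7900…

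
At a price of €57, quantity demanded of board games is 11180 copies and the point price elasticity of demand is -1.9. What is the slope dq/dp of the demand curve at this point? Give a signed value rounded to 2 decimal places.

-372.67

Ed = (dq/dp)·(p/q) ⇒ dq/dp = Ed·q/p = (-1.9)·11180/57 = -372.6666…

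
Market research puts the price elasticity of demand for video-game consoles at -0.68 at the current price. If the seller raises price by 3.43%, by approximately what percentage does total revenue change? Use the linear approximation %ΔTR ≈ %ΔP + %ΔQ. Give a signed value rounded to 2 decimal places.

+1.10%

%ΔQ ≈ Ed × %ΔP = (-0.68) × (+3.43%) = -2.3324%
%ΔTR ≈ %ΔP + %ΔQ = (+3.43%) + (-2.3324%) = +1.0976%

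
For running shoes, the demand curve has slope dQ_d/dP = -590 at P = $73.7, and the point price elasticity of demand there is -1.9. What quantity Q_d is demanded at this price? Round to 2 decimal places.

22885.79

Ed = (dQ_d/dP)·(P/Q_d) ⇒ Q_d = (dQ_d/dP)·P/Ed = (-590)·73.7/(-1.9) = 22885.7894…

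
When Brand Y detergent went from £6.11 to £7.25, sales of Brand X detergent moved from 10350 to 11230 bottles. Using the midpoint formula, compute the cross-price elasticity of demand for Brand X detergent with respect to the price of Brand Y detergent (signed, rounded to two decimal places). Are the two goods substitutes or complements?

%ΔQ_{Brand X detergent} = (11230 − 10350)/avg = 880/10790 = 0.081556…
%ΔP_{Brand Y detergent} = (7.25 − 6.11)/avg = 1.14/6.68 = 0.170658…
E_cross = (880/10790) / (1.14/6.68) = 0.4778…
E_cross > 0 ⇒ the goods are substitutes.

0.48; substitutes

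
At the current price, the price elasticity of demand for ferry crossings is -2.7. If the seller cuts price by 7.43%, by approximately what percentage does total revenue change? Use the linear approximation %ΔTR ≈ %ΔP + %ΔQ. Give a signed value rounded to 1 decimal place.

%ΔQ ≈ Ed × %ΔP = (-2.7) × (-7.43%) = +20.0610%
%ΔTR ≈ %ΔP + %ΔQ = (-7.43%) + (+20.0610%) = +12.6310%

+12.6%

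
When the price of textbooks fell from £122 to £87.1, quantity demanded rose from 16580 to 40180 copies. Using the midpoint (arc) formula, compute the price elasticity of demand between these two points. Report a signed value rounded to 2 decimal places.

%ΔQ = (40180 − 16580) / [(16580 + 40180)/2] = 23600/28380 = 0.831571…
%ΔP = (87.1 − 122) / [(122 + 87.1)/2] = -34.9/104.55 = -0.333811…
Arc Ed = %ΔQ / %ΔP = (23600/28380) / (-34.9/104.55) = -2.4911…

-2.49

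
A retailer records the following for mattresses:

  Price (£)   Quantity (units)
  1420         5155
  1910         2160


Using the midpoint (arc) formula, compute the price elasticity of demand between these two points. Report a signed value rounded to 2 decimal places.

-2.78

%ΔQ = (2160 − 5155) / [(5155 + 2160)/2] = -2995/3657.5 = -0.818865…
%ΔP = (1910 − 1420) / [(1420 + 1910)/2] = 490/1665 = 0.294294…
Arc Ed = %ΔQ / %ΔP = (-2995/3657.5) / (490/1665) = -2.7824…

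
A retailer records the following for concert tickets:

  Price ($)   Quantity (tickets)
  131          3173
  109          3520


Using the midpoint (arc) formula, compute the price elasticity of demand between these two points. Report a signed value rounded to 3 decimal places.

-0.566

%ΔQ = (3520 − 3173) / [(3173 + 3520)/2] = 347/3346.5 = 0.103690…
%ΔP = (109 − 131) / [(131 + 109)/2] = -22/120 = -0.183333…
Arc Ed = %ΔQ / %ΔP = (347/3346.5) / (-22/120) = -0.56558…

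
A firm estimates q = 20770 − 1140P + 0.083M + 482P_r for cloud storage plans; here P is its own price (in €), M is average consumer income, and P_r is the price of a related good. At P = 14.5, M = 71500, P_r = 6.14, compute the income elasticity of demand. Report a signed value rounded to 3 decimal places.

0.452

At the given values, q = 20770 − 1140(14.5) + 0.083(71500) + 482(6.14) = 13133.98.
∂q/∂M = 0.083.
E = (0.083) × (71500/13133.98) = 0.45184…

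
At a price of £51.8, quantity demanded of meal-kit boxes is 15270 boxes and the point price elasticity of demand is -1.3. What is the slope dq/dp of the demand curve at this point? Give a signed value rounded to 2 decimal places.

-383.22

Ed = (dq/dp)·(p/q) ⇒ dq/dp = Ed·q/p = (-1.3)·15270/51.8 = -383.2239…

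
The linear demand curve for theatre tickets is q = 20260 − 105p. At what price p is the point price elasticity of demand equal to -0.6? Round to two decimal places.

Ed = −105p/(20260 − 105p). Set this equal to -0.6:
105p = 0.6·(20260 − 105p) ⇒ 105p(1 + 0.6) = 0.6·20260
p = 0.6·20260 / (105·1.6) = 72.3571…

72.36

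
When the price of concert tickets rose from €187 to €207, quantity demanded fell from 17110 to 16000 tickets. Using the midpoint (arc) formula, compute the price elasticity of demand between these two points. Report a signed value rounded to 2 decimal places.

%ΔQ = (16000 − 17110) / [(17110 + 16000)/2] = -1110/16555 = -0.067049…
%ΔP = (207 − 187) / [(187 + 207)/2] = 20/197 = 0.101522…
Arc Ed = %ΔQ / %ΔP = (-1110/16555) / (20/197) = -0.6604…

-0.66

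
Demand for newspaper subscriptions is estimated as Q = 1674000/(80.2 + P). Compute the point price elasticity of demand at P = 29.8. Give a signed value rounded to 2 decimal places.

-0.27

dQ/dP = −1674000/(80.2 + P)² = -138.347. At P = 29.8, Q = 15218.2.
Ed = (dQ/dP)·(P/Q) = (-138.347) × (29.8/15218.2) = -0.2709…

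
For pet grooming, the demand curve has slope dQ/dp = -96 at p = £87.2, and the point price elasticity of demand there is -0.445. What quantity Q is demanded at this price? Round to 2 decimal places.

Ed = (dQ/dp)·(p/Q) ⇒ Q = (dQ/dp)·p/Ed = (-96)·87.2/(-0.445) = 18811.6853…

18811.69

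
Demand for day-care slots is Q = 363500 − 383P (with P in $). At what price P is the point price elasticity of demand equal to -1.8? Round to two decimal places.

Ed = −383P/(363500 − 383P). Set this equal to -1.8:
383P = 1.8·(363500 − 383P) ⇒ 383P(1 + 1.8) = 1.8·363500
P = 1.8·363500 / (383·2.8) = 610.1268…

610.13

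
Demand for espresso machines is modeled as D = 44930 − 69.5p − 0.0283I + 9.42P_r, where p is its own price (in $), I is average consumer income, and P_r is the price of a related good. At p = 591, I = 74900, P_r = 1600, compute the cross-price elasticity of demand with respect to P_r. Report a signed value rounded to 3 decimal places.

0.897

At the given values, D = 44930 − 69.5(591) − 0.0283(74900) + 9.42(1600) = 16807.83.
∂D/∂P_r = 9.42.
E = (9.42) × (1600/16807.83) = 0.89672…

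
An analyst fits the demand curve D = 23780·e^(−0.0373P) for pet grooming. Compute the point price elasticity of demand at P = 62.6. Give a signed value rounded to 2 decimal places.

dD/dP = −0.0373·D = -85.872. At P = 62.6, D = 2302.2.
Ed = (dD/dP)·(P/D) = (-85.872) × (62.6/2302.2) = -2.3349…

-2.33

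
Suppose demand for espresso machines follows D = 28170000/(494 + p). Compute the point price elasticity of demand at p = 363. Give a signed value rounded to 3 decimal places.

-0.424

dD/dp = −28170000/(494 + p)² = -38.3553. At p = 363, D = 32870.5.
Ed = (dD/dp)·(p/D) = (-38.3553) × (363/32870.5) = -0.42357…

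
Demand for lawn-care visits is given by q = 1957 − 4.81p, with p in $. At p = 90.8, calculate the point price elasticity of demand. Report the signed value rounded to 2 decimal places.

dq/dp = −4.81. At p = 90.8, q = 1957 − 4.81(90.8) = 1520.252.
Ed = (dq/dp)·(p/q) = −4.81 × (90.8/1520.252) = -0.2872…

-0.29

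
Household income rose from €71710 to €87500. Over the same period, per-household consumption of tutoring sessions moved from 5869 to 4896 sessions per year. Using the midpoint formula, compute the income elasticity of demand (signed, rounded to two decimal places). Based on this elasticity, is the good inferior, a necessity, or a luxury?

-0.91; inferior

%ΔQ = (4896 − 5869)/[( 5869 + 4896)/2] = -973/5382.5 = -0.180771…
%ΔIncome = (87500 − 71710)/[( 71710 + 87500)/2] = 15790/79605 = 0.198354…
E_income = (-973/5382.5) / (15790/79605) = -0.9113…
E_income < 0 ⇒ inferior good.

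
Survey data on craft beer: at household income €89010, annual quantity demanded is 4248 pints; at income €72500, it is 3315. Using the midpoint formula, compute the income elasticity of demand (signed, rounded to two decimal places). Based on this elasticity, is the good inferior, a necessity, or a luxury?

%ΔQ = (3315 − 4248)/[( 4248 + 3315)/2] = -933/3781.5 = -0.246727…
%ΔIncome = (72500 − 89010)/[( 89010 + 72500)/2] = -16510/80755 = -0.204445…
E_income = (-933/3781.5) / (-16510/80755) = 1.2068…
E_income > 1 ⇒ normal good, luxury.

1.21; luxury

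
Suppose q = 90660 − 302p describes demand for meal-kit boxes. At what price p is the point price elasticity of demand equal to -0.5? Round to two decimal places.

100.07

Ed = −302p/(90660 − 302p). Set this equal to -0.5:
302p = 0.5·(90660 − 302p) ⇒ 302p(1 + 0.5) = 0.5·90660
p = 0.5·90660 / (302·1.5) = 100.0662…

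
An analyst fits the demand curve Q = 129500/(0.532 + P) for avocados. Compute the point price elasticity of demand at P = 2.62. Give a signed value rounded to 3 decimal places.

-0.831

dQ/dP = −129500/(0.532 + P)² = -13034.6. At P = 2.62, Q = 41085.
Ed = (dQ/dP)·(P/Q) = (-13034.6) × (2.62/41085) = -0.83121…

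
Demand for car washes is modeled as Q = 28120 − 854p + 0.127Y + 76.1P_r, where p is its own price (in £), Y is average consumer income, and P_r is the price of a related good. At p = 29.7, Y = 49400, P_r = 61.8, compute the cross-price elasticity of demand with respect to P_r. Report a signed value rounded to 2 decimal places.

At the given values, Q = 28120 − 854(29.7) + 0.127(49400) + 76.1(61.8) = 13732.98.
∂Q/∂P_r = 76.1.
E = (76.1) × (61.8/13732.98) = 0.3424…

0.34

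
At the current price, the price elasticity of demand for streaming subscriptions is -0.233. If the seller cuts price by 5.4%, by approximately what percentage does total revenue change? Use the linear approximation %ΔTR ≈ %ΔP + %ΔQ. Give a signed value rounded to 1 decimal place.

%ΔQ ≈ Ed × %ΔP = (-0.233) × (-5.4%) = +1.2582%
%ΔTR ≈ %ΔP + %ΔQ = (-5.4%) + (+1.2582%) = -4.1418%

-4.1%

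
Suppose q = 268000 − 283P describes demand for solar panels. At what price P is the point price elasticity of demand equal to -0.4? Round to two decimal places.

Ed = −283P/(268000 − 283P). Set this equal to -0.4:
283P = 0.4·(268000 − 283P) ⇒ 283P(1 + 0.4) = 0.4·268000
P = 0.4·268000 / (283·1.4) = 270.5704…

270.57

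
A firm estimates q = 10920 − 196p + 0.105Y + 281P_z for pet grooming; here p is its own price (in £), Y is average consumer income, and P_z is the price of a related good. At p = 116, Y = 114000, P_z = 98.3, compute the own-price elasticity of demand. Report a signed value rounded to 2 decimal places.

-0.82

At the given values, q = 10920 − 196(116) + 0.105(114000) + 281(98.3) = 27776.3.
∂q/∂p = −196.
E = (-196) × (116/27776.3) = -0.8185…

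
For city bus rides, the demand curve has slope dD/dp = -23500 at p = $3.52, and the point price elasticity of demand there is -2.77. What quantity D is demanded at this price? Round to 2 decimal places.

29862.82

Ed = (dD/dp)·(p/D) ⇒ D = (dD/dp)·p/Ed = (-23500)·3.52/(-2.77) = 29862.8158…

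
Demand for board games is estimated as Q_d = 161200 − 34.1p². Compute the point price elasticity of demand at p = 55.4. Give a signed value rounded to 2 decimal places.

-3.70

dQ_d/dp = −2·34.1·p = -3778.28. At p = 55.4, Q_d = 56541.644.
Ed = (dQ_d/dp)·(p/Q_d) = (-3778.28) × (55.4/56541.644) = -3.7019…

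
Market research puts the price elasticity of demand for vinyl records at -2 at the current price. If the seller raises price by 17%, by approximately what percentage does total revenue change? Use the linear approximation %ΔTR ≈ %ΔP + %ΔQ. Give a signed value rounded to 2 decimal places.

-17.00%

%ΔQ ≈ Ed × %ΔP = (-2) × (+17%) = -34.0000%
%ΔTR ≈ %ΔP + %ΔQ = (+17%) + (-34.0000%) = -17.0000%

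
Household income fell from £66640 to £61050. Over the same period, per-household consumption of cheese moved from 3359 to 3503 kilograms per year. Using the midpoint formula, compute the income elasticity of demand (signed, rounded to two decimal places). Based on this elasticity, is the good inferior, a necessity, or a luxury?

-0.48; inferior

%ΔQ = (3503 − 3359)/[( 3359 + 3503)/2] = 144/3431 = 0.041970…
%ΔIncome = (61050 − 66640)/[( 66640 + 61050)/2] = -5590/63845 = -0.087555…
E_income = (144/3431) / (-5590/63845) = -0.4793…
E_income < 0 ⇒ inferior good.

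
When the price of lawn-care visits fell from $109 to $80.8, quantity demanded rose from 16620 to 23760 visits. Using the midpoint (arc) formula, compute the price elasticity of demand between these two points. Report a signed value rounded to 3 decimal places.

%ΔQ = (23760 − 16620) / [(16620 + 23760)/2] = 7140/20190 = 0.353640…
%ΔP = (80.8 − 109) / [(109 + 80.8)/2] = -28.2/94.9 = -0.297154…
Arc Ed = %ΔQ / %ΔP = (7140/20190) / (-28.2/94.9) = -1.19008…

-1.190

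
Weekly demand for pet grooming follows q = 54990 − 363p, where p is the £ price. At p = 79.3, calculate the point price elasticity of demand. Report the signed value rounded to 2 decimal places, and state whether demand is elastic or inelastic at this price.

dq/dp = −363. At p = 79.3, q = 54990 − 363(79.3) = 26204.1.
Ed = (dq/dp)·(p/q) = −363 × (79.3/26204.1) = -1.0985…
|Ed| = 1.10 > 1, so demand is elastic.

-1.10; elastic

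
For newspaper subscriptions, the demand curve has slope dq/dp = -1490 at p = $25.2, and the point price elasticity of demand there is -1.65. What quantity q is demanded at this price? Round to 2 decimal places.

Ed = (dq/dp)·(p/q) ⇒ q = (dq/dp)·p/Ed = (-1490)·25.2/(-1.65) = 22756.3636…

22756.36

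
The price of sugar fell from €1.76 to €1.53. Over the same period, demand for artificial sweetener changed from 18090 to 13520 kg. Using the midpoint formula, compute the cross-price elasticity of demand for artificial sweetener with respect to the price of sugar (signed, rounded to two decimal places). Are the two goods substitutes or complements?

%ΔQ_{artificial sweetener} = (13520 − 18090)/avg = -4570/15805 = -0.289149…
%ΔP_{sugar} = (1.53 − 1.76)/avg = -0.23/1.645 = -0.139817…
E_cross = (-4570/15805) / (-0.23/1.645) = 2.0680…
E_cross > 0 ⇒ the goods are substitutes.

2.07; substitutes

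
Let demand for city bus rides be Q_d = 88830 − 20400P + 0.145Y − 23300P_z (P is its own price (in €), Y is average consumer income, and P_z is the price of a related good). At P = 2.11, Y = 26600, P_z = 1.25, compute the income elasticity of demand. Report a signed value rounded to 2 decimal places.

0.19

At the given values, Q_d = 88830 − 20400(2.11) + 0.145(26600) − 23300(1.25) = 20518.
∂Q_d/∂Y = 0.145.
E = (0.145) × (26600/20518) = 0.1879…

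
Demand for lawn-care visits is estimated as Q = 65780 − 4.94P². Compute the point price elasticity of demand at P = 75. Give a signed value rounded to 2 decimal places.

-1.46

dQ/dP = −2·4.94·P = -741. At P = 75, Q = 37992.5.
Ed = (dQ/dP)·(P/Q) = (-741) × (75/37992.5) = -1.4627…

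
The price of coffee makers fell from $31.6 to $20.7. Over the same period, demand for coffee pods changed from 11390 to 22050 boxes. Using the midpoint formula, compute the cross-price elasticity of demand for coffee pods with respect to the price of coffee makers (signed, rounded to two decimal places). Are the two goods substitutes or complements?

%ΔQ_{coffee pods} = (22050 − 11390)/avg = 10660/16720 = 0.637559…
%ΔP_{coffee makers} = (20.7 − 31.6)/avg = -10.9/26.15 = -0.416826…
E_cross = (10660/16720) / (-10.9/26.15) = -1.5295…
E_cross < 0 ⇒ the goods are complements.

-1.53; complements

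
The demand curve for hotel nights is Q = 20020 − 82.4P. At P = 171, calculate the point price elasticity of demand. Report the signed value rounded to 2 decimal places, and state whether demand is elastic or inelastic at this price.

dQ/dP = −82.4. At P = 171, Q = 20020 − 82.4(171) = 5929.6.
Ed = (dQ/dP)·(P/Q) = −82.4 × (171/5929.6) = -2.3762…
|Ed| = 2.38 > 1, so demand is elastic.

-2.38; elastic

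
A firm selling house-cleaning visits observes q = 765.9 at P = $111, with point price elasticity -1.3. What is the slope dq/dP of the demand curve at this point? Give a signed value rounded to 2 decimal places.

Ed = (dq/dP)·(P/q) ⇒ dq/dP = Ed·q/P = (-1.3)·765.9/111 = -8.97

-8.97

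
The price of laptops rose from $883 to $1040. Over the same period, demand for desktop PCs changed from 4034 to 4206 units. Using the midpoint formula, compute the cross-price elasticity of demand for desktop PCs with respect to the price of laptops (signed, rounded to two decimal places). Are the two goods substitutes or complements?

%ΔQ_{desktop PCs} = (4206 − 4034)/avg = 172/4120 = 0.041747…
%ΔP_{laptops} = (1040 − 883)/avg = 157/961.5 = 0.163286…
E_cross = (172/4120) / (157/961.5) = 0.2556…
E_cross > 0 ⇒ the goods are substitutes.

0.26; substitutes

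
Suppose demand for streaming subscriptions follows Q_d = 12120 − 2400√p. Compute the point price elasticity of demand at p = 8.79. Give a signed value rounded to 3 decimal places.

-0.711

dQ_d/dp = −2400/(2√p) = -404.75. At p = 8.79, Q_d = 5004.5.
Ed = (dQ_d/dp)·(p/Q_d) = (-404.75) × (8.79/5004.5) = -0.71091…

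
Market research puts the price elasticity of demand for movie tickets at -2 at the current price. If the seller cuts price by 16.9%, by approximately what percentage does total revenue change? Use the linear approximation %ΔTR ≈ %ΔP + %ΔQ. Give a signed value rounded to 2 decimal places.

+16.90%

%ΔQ ≈ Ed × %ΔP = (-2) × (-16.9%) = +33.8000%
%ΔTR ≈ %ΔP + %ΔQ = (-16.9%) + (+33.8000%) = +16.9000%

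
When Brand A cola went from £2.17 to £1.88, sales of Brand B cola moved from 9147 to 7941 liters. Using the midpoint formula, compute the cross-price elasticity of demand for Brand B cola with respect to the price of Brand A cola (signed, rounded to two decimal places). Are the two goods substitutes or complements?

0.99; substitutes

%ΔQ_{Brand B cola} = (7941 − 9147)/avg = -1206/8544 = -0.141151…
%ΔP_{Brand A cola} = (1.88 − 2.17)/avg = -0.29/2.025 = -0.143209…
E_cross = (-1206/8544) / (-0.29/2.025) = 0.9856…
E_cross > 0 ⇒ the goods are substitutes.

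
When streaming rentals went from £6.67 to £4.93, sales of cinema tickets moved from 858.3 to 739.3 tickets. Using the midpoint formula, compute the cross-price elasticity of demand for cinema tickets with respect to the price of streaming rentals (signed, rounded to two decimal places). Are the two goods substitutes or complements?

%ΔQ_{cinema tickets} = (739.3 − 858.3)/avg = -119/798.8 = -0.148973…
%ΔP_{streaming rentals} = (4.93 − 6.67)/avg = -1.74/5.8 = -0.3
E_cross = (-119/798.8) / (-1.74/5.8) = 0.4965…
E_cross > 0 ⇒ the goods are substitutes.

0.50; substitutes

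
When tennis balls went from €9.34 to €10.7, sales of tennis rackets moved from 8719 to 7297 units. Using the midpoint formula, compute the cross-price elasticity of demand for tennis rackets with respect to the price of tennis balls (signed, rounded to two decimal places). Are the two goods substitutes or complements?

-1.31; complements

%ΔQ_{tennis rackets} = (7297 − 8719)/avg = -1422/8008 = -0.177572…
%ΔP_{tennis balls} = (10.7 − 9.34)/avg = 1.36/10.02 = 0.135728…
E_cross = (-1422/8008) / (1.36/10.02) = -1.3082…
E_cross < 0 ⇒ the goods are complements.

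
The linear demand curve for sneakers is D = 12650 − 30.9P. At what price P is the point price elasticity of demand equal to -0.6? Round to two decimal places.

153.52

Ed = −30.9P/(12650 − 30.9P). Set this equal to -0.6:
30.9P = 0.6·(12650 − 30.9P) ⇒ 30.9P(1 + 0.6) = 0.6·12650
P = 0.6·12650 / (30.9·1.6) = 153.5194…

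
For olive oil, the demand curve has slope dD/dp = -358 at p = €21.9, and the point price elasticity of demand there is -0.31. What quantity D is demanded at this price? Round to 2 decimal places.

25290.97

Ed = (dD/dp)·(p/D) ⇒ D = (dD/dp)·p/Ed = (-358)·21.9/(-0.31) = 25290.9677…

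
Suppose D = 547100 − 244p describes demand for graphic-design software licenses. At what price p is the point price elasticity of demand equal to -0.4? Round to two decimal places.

Ed = −244p/(547100 − 244p). Set this equal to -0.4:
244p = 0.4·(547100 − 244p) ⇒ 244p(1 + 0.4) = 0.4·547100
p = 0.4·547100 / (244·1.4) = 640.6323…

640.63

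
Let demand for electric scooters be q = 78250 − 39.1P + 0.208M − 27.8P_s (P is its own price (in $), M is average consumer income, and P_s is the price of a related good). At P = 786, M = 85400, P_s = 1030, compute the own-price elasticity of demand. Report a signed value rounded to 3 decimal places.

At the given values, q = 78250 − 39.1(786) + 0.208(85400) − 27.8(1030) = 36646.6.
∂q/∂P = −39.1.
E = (-39.1) × (786/36646.6) = -0.83862…

-0.839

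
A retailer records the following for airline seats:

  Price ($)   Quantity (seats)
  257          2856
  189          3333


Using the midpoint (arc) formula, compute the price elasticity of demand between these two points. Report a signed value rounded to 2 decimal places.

%ΔQ = (3333 − 2856) / [(2856 + 3333)/2] = 477/3094.5 = 0.154144…
%ΔP = (189 − 257) / [(257 + 189)/2] = -68/223 = -0.304932…
Arc Ed = %ΔQ / %ΔP = (477/3094.5) / (-68/223) = -0.5055…

-0.51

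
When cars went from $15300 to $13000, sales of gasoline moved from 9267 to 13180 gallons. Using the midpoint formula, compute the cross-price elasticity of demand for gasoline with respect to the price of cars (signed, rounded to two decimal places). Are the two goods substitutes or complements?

%ΔQ_{gasoline} = (13180 − 9267)/avg = 3913/11223.5 = 0.348643…
%ΔP_{cars} = (13000 − 15300)/avg = -2300/14150 = -0.162544…
E_cross = (3913/11223.5) / (-2300/14150) = -2.1449…
E_cross < 0 ⇒ the goods are complements.

-2.14; complements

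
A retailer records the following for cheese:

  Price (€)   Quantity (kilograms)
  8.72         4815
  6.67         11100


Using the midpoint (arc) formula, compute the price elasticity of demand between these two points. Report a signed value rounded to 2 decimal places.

%ΔQ = (11100 − 4815) / [(4815 + 11100)/2] = 6285/7957.5 = 0.789820…
%ΔP = (6.67 − 8.72) / [(8.72 + 6.67)/2] = -2.05/7.695 = -0.266406…
Arc Ed = %ΔQ / %ΔP = (6285/7957.5) / (-2.05/7.695) = -2.9647…

-2.96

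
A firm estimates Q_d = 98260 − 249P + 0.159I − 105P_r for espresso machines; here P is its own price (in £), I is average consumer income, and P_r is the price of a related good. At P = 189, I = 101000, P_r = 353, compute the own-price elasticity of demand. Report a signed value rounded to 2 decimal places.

-1.56

At the given values, Q_d = 98260 − 249(189) + 0.159(101000) − 105(353) = 30193.
∂Q_d/∂P = −249.
E = (-249) × (189/30193) = -1.5586…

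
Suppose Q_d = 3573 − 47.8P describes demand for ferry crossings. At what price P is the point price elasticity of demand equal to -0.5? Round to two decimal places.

24.92

Ed = −47.8P/(3573 − 47.8P). Set this equal to -0.5:
47.8P = 0.5·(3573 − 47.8P) ⇒ 47.8P(1 + 0.5) = 0.5·3573
P = 0.5·3573 / (47.8·1.5) = 24.9163…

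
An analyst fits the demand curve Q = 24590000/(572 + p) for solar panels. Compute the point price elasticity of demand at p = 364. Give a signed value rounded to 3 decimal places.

dQ/dp = −24590000/(572 + p)² = -28.0677. At p = 364, Q = 26271.4.
Ed = (dQ/dp)·(p/Q) = (-28.0677) × (364/26271.4) = -0.38888…

-0.389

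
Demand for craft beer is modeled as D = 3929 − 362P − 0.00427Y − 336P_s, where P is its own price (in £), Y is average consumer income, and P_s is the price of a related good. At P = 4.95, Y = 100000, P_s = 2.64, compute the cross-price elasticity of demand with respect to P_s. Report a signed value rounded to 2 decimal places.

-1.08

At the given values, D = 3929 − 362(4.95) − 0.00427(100000) − 336(2.64) = 823.06.
∂D/∂P_s = -336.
E = (-336) × (2.64/823.06) = -1.0777…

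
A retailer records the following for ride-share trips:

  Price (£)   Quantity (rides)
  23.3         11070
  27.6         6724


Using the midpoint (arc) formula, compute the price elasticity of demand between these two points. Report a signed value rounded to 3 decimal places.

-2.891

%ΔQ = (6724 − 11070) / [(11070 + 6724)/2] = -4346/8897 = -0.488479…
%ΔP = (27.6 − 23.3) / [(23.3 + 27.6)/2] = 4.3/25.45 = 0.168958…
Arc Ed = %ΔQ / %ΔP = (-4346/8897) / (4.3/25.45) = -2.89111…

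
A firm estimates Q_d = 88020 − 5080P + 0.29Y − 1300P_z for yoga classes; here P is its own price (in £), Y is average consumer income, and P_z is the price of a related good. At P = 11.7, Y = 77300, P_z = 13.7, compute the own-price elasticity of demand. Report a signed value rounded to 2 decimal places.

-1.79

At the given values, Q_d = 88020 − 5080(11.7) + 0.29(77300) − 1300(13.7) = 33191.
∂Q_d/∂P = −5080.
E = (-5080) × (11.7/33191) = -1.7907…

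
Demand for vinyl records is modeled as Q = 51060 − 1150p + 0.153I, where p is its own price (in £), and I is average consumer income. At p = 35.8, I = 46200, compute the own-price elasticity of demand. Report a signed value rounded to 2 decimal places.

At the given values, Q = 51060 − 1150(35.8) + 0.153(46200) = 16958.6.
∂Q/∂p = −1150.
E = (-1150) × (35.8/16958.6) = -2.4276…

-2.43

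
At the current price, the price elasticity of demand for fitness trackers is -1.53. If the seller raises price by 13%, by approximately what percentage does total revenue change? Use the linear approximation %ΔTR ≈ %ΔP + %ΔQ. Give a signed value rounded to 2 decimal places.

%ΔQ ≈ Ed × %ΔP = (-1.53) × (+13%) = -19.8900%
%ΔTR ≈ %ΔP + %ΔQ = (+13%) + (-19.8900%) = -6.8900%

-6.89%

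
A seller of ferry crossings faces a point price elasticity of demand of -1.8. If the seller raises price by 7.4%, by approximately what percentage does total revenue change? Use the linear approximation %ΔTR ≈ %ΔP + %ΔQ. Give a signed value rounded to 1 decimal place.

-5.9%

%ΔQ ≈ Ed × %ΔP = (-1.8) × (+7.4%) = -13.3200%
%ΔTR ≈ %ΔP + %ΔQ = (+7.4%) + (-13.3200%) = -5.9200%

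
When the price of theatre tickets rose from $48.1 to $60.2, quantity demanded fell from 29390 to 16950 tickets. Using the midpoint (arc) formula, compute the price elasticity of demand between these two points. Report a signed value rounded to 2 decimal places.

%ΔQ = (16950 − 29390) / [(29390 + 16950)/2] = -12440/23170 = -0.536901…
%ΔP = (60.2 − 48.1) / [(48.1 + 60.2)/2] = 12.1/54.15 = 0.223453…
Arc Ed = %ΔQ / %ΔP = (-12440/23170) / (12.1/54.15) = -2.4027…

-2.40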